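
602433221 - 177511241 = 424921980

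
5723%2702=319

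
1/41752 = 1/41752 = 0.00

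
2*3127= 6254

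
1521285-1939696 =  - 418411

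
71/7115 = 71/7115 = 0.01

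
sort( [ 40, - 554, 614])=[ - 554,40, 614]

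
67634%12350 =5884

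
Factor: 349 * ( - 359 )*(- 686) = 2^1*7^3*349^1*359^1 = 85949626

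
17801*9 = 160209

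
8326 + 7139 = 15465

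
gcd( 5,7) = 1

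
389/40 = 9  +  29/40= 9.72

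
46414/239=194+ 48/239 =194.20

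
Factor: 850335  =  3^1*5^1*83^1*683^1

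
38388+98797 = 137185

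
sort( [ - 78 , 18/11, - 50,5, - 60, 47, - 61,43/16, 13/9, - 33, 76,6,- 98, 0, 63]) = [ -98, - 78, - 61  ,  -  60,-50, - 33,0, 13/9, 18/11, 43/16, 5, 6, 47,63,76 ] 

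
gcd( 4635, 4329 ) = 9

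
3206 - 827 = 2379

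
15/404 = 15/404 = 0.04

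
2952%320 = 72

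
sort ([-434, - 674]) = [ - 674, - 434]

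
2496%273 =39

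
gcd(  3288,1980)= 12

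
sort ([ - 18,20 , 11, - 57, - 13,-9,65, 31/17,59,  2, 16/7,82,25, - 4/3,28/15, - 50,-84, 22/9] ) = [ - 84,  -  57, - 50, - 18, - 13, - 9, - 4/3, 31/17,28/15,2, 16/7,22/9,11,20,  25,59 , 65,82]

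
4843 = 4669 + 174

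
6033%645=228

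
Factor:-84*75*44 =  - 2^4*3^2*5^2*7^1*11^1 = - 277200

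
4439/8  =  554 +7/8 =554.88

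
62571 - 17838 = 44733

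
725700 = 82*8850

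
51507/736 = 69 + 723/736 = 69.98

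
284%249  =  35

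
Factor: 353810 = 2^1*5^1* 35381^1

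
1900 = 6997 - 5097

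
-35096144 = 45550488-80646632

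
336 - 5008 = -4672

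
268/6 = 44+2/3 = 44.67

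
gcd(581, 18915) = 1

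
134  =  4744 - 4610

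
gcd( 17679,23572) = 5893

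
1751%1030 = 721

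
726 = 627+99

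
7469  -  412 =7057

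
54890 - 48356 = 6534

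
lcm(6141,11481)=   264063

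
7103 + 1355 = 8458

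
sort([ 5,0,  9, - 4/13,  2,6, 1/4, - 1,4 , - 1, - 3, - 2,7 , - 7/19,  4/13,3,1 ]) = [ - 3,-2, - 1, -1, - 7/19, - 4/13, 0,1/4,4/13,1, 2,3, 4,  5, 6,7,9 ] 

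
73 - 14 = 59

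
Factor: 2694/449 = 2^1*3^1 = 6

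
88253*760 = 67072280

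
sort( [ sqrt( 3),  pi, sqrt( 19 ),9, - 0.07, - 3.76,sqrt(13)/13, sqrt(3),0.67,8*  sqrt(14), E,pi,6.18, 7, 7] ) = [-3.76, - 0.07,sqrt ( 13 ) /13 , 0.67, sqrt(3 ),sqrt( 3), E, pi, pi,sqrt(19),6.18,7 , 7,9,  8*sqrt(14) ] 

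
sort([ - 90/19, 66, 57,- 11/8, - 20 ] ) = [  -  20, - 90/19, - 11/8,57, 66]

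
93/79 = 93/79= 1.18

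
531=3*177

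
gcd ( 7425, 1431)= 27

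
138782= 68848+69934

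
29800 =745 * 40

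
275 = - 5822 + 6097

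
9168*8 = 73344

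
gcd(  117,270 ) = 9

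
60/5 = 12 = 12.00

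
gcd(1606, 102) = 2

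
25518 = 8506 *3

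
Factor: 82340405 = 5^1*7^1 * 2352583^1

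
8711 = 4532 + 4179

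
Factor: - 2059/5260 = - 2^( - 2 )*5^( - 1 ) * 29^1*71^1 * 263^( - 1 )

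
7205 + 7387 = 14592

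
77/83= 77/83 = 0.93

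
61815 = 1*61815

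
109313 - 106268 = 3045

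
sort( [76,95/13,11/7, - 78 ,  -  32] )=[ - 78, - 32,11/7 , 95/13,76 ] 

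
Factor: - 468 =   -  2^2*3^2*13^1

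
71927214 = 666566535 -594639321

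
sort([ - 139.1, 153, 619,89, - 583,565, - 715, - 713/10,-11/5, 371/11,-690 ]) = [ - 715,-690 , - 583, - 139.1, - 713/10, - 11/5, 371/11, 89,153, 565, 619 ] 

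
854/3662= 427/1831= 0.23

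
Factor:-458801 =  - 7^1*65543^1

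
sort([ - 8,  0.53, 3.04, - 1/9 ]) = [-8, -1/9,0.53 , 3.04] 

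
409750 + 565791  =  975541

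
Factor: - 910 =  - 2^1*5^1*7^1*13^1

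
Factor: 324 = 2^2*3^4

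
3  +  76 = 79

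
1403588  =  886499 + 517089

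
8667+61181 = 69848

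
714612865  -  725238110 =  - 10625245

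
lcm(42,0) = 0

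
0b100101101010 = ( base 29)2p3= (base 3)10022021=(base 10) 2410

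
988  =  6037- 5049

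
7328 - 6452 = 876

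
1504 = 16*94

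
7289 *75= 546675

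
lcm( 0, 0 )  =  0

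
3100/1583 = 1 + 1517/1583 =1.96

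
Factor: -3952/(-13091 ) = 2^4*53^( - 1)= 16/53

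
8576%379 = 238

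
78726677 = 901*87377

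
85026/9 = 28342/3  =  9447.33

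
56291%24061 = 8169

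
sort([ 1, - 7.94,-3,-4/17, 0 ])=[ - 7.94,  -  3, - 4/17, 0 , 1 ] 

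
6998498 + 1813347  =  8811845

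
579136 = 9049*64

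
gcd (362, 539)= 1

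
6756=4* 1689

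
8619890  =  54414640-45794750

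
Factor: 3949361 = 13^2*23369^1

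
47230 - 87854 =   -  40624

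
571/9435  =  571/9435 = 0.06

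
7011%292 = 3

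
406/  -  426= - 203/213  =  -  0.95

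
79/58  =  1 + 21/58 = 1.36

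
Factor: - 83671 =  - 7^1*11953^1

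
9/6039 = 1/671 = 0.00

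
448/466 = 224/233 = 0.96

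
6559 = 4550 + 2009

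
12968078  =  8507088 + 4460990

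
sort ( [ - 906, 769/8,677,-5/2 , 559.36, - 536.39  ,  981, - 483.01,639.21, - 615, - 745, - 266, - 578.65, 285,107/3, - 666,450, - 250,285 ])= [ - 906, - 745,-666,-615, - 578.65,-536.39, - 483.01,-266, - 250, - 5/2,107/3, 769/8, 285,285,450, 559.36,639.21,677, 981]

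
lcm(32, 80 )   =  160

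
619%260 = 99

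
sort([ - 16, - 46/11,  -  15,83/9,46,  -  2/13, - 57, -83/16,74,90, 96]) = [ - 57, - 16, - 15,  -  83/16,-46/11, - 2/13,83/9,46,  74,90,96] 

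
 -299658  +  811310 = 511652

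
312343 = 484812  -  172469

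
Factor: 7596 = 2^2*3^2* 211^1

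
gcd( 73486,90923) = 7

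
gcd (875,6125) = 875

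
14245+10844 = 25089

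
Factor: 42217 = 7^1*37^1*163^1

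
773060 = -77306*( - 10 )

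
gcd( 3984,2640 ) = 48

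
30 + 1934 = 1964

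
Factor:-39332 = - 2^2*9833^1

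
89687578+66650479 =156338057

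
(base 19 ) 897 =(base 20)7d6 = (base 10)3066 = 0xBFA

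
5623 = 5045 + 578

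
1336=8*167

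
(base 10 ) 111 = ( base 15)76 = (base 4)1233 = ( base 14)7D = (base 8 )157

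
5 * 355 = 1775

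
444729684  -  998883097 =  - 554153413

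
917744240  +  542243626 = 1459987866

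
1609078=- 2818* (  -  571)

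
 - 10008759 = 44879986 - 54888745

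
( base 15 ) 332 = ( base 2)1011010010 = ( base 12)502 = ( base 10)722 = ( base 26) 11k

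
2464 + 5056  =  7520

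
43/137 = 43/137 = 0.31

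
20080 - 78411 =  - 58331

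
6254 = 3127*2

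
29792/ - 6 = - 14896/3 = -  4965.33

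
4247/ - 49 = - 4247/49= - 86.67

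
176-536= - 360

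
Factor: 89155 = 5^1*11^1 * 1621^1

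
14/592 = 7/296 = 0.02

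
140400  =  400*351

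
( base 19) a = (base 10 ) 10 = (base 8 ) 12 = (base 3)101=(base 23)a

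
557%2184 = 557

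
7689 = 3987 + 3702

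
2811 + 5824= 8635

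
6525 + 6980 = 13505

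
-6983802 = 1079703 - 8063505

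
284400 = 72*3950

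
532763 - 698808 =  - 166045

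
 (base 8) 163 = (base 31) 3M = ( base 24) 4j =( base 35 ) 3a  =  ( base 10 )115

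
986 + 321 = 1307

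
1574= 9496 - 7922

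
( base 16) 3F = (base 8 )77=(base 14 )47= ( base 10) 63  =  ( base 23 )2H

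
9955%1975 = 80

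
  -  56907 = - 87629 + 30722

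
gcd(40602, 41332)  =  2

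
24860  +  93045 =117905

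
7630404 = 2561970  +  5068434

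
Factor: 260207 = 260207^1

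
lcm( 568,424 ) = 30104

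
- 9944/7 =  - 1421  +  3/7 = - 1420.57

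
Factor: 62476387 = 37^1*233^1*7247^1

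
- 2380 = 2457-4837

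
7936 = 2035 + 5901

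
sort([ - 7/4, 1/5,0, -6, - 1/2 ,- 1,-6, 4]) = [ - 6,- 6, - 7/4,-1, - 1/2,0,1/5,4]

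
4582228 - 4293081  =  289147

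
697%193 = 118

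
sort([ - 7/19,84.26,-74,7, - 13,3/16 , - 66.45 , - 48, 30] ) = [ - 74, - 66.45 , - 48, - 13, - 7/19,3/16,7,30, 84.26]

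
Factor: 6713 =7^2*137^1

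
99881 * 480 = 47942880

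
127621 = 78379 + 49242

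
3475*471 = 1636725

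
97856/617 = 97856/617 = 158.60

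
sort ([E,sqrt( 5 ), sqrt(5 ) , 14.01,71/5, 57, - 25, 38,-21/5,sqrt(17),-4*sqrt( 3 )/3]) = [- 25,-21/5, - 4 *sqrt( 3)/3,sqrt( 5),sqrt(5), E,  sqrt( 17 ), 14.01, 71/5, 38,57] 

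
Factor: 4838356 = 2^2*31^1*39019^1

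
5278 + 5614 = 10892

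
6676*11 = 73436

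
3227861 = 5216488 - 1988627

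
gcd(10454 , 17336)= 2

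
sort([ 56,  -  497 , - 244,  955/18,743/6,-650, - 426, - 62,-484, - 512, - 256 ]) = [ - 650, - 512, - 497, - 484, - 426, - 256, - 244, - 62,955/18 , 56,743/6]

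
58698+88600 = 147298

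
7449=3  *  2483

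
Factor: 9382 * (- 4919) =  - 46150058 = -2^1*4691^1*4919^1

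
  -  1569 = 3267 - 4836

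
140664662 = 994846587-854181925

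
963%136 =11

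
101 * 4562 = 460762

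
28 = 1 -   -  27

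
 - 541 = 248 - 789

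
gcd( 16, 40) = 8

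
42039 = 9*4671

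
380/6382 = 190/3191 = 0.06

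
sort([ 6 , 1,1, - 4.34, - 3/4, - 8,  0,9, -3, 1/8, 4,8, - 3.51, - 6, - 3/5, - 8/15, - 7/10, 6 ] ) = [ - 8,  -  6, - 4.34,  -  3.51,-3, - 3/4, - 7/10, - 3/5, - 8/15,0, 1/8,  1,  1,4,6,  6,8,9 ] 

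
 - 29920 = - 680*44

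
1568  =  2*784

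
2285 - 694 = 1591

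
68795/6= 68795/6= 11465.83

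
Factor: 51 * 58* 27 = 79866 = 2^1 * 3^4*17^1*29^1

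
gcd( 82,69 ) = 1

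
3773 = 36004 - 32231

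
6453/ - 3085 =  - 3+ 2802/3085 = - 2.09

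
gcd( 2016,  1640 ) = 8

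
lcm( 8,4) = 8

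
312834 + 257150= 569984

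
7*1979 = 13853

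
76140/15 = 5076  =  5076.00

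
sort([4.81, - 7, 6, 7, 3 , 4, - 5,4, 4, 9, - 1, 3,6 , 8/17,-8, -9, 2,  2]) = [ - 9, - 8, - 7,-5, - 1, 8/17, 2,  2,3,3,4,4,4,4.81  ,  6, 6, 7, 9]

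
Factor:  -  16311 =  - 3^1*5437^1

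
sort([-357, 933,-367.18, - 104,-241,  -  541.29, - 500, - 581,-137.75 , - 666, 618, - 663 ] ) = [ - 666, - 663,-581 , - 541.29,-500,-367.18,-357, - 241,-137.75 , - 104, 618, 933]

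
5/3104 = 5/3104= 0.00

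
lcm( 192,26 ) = 2496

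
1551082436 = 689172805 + 861909631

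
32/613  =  32/613 = 0.05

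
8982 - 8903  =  79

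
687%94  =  29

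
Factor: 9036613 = 9036613^1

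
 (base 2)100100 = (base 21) 1f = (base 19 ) 1H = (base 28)18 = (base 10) 36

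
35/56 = 5/8 =0.62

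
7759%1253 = 241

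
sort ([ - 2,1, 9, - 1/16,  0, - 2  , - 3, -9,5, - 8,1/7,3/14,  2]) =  [ - 9, - 8, - 3,  -  2, - 2, - 1/16, 0, 1/7, 3/14, 1,2,5, 9 ]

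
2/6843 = 2/6843 = 0.00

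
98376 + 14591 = 112967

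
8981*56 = 502936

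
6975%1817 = 1524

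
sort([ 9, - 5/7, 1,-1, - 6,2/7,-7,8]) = [ - 7,  -  6, -1, - 5/7 , 2/7,1, 8 , 9 ]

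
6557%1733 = 1358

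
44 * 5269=231836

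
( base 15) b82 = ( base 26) 3ln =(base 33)2CN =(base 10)2597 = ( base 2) 101000100101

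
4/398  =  2/199= 0.01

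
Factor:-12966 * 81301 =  - 1054148766= -  2^1*3^1*11^1 * 19^1*389^1*2161^1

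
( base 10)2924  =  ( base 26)48C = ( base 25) 4GO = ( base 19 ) 81H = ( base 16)B6C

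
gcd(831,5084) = 1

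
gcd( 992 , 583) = 1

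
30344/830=15172/415=36.56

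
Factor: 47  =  47^1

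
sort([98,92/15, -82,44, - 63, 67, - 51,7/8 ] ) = [-82  , - 63, - 51, 7/8, 92/15,44,67, 98 ]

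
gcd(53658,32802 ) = 66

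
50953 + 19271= 70224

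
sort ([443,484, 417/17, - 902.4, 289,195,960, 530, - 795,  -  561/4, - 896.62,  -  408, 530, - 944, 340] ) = [-944,  -  902.4,  -  896.62, - 795,-408,  -  561/4, 417/17,195,289, 340,443,484,530,530,960 ] 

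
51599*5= 257995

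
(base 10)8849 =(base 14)3321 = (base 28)B81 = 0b10001010010001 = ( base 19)159e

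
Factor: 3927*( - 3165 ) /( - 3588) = 2^( - 2 )*3^1  *  5^1*7^1  *  11^1 * 13^( - 1 ) * 17^1 *23^(  -  1)*211^1 = 4142985/1196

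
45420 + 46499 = 91919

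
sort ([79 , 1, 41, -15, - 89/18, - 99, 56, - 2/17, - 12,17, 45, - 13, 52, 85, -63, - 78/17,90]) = [ - 99, - 63, - 15 , - 13, - 12 , - 89/18, -78/17,  -  2/17,1, 17, 41,45,52 , 56, 79, 85, 90]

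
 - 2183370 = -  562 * 3885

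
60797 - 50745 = 10052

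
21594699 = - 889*( - 24291 )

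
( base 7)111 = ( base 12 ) 49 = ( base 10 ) 57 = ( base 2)111001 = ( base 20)2H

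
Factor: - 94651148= - 2^2*23662787^1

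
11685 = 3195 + 8490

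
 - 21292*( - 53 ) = 1128476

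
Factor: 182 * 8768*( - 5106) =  - 8148032256= - 2^8*3^1*7^1*13^1*23^1*37^1*137^1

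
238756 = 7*34108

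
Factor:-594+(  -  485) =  - 1079= - 13^1 *83^1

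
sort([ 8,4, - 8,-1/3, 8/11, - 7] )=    [ -8, - 7, - 1/3,8/11, 4, 8 ] 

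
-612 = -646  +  34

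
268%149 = 119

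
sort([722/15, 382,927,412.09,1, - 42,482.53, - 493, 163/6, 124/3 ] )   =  [ - 493,  -  42,1,163/6,124/3, 722/15, 382,412.09, 482.53,927]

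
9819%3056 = 651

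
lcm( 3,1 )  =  3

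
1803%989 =814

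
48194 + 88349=136543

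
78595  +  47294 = 125889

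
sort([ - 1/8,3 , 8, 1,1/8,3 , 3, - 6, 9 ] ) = [  -  6, - 1/8, 1/8, 1,3,3, 3,8, 9]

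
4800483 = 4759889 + 40594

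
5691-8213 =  - 2522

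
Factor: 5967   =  3^3*13^1*17^1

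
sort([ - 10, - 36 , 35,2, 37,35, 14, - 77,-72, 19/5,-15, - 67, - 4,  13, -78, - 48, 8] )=[ - 78,- 77, - 72,-67,  -  48, - 36,- 15  , - 10,-4,2, 19/5,8, 13, 14,35 , 35, 37]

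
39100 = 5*7820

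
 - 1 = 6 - 7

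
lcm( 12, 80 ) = 240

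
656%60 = 56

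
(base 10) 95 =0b1011111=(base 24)3n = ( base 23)43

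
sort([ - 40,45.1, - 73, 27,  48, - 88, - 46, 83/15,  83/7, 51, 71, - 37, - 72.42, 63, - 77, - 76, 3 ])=[ - 88, - 77, - 76,-73 , - 72.42, - 46,-40, - 37 , 3,83/15,83/7, 27, 45.1, 48, 51, 63,71] 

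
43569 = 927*47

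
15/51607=15/51607  =  0.00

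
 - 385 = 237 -622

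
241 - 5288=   -  5047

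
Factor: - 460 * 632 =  - 290720 = - 2^5 *5^1*23^1* 79^1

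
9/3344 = 9/3344 = 0.00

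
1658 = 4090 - 2432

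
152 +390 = 542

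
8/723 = 8/723 = 0.01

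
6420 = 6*1070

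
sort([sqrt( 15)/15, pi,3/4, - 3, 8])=[- 3,sqrt ( 15) /15, 3/4 , pi, 8]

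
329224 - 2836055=- 2506831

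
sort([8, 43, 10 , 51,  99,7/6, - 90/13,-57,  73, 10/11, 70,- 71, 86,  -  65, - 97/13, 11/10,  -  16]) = [-71, - 65, -57,  -  16, - 97/13 , - 90/13, 10/11, 11/10, 7/6,8, 10,43,51, 70, 73,86,99 ] 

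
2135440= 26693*80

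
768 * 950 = 729600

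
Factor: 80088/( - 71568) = -47/42 = -2^( -1)*3^(  -  1)*7^( - 1)*47^1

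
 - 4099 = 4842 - 8941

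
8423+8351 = 16774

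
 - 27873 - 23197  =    -  51070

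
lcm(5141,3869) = 375293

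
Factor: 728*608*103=2^8*7^1 * 13^1*19^1*103^1 =45590272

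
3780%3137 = 643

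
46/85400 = 23/42700 =0.00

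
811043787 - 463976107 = 347067680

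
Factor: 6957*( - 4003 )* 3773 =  - 3^2 * 7^3*11^1*773^1 * 4003^1 =- 105073790283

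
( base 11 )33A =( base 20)106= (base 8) 626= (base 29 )e0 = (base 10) 406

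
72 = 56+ 16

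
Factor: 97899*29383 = 2876566317 = 3^1 * 29383^1 * 32633^1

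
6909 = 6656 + 253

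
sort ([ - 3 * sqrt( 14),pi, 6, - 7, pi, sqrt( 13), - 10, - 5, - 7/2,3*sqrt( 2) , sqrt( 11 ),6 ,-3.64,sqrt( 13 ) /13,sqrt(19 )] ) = [ - 3*sqrt( 14),  -  10, - 7,  -  5, - 3.64, - 7/2,sqrt( 13) /13,pi, pi,sqrt ( 11), sqrt( 13 ), 3*sqrt( 2),sqrt( 19),6,6]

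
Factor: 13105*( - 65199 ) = - 854432895  =  -  3^1*5^1 * 103^1 * 211^1 * 2621^1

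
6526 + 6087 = 12613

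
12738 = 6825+5913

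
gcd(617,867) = 1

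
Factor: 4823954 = 2^1*17^1*53^1 * 2677^1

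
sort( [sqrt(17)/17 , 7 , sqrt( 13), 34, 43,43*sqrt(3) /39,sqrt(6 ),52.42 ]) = [ sqrt ( 17)/17, 43*sqrt(3) /39, sqrt (6 ), sqrt(13), 7,34,43, 52.42 ]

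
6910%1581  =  586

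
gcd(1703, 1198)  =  1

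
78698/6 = 39349/3 = 13116.33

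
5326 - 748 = 4578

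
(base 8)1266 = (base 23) 174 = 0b1010110110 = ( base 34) ke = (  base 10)694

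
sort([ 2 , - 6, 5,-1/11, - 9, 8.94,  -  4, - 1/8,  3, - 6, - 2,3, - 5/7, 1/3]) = [-9, - 6,  -  6, - 4, - 2, - 5/7, - 1/8, - 1/11,1/3, 2,3,  3,  5,8.94 ]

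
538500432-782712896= - 244212464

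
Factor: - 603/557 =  - 3^2 * 67^1*557^(-1)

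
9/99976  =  9/99976 = 0.00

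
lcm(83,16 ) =1328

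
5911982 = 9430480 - 3518498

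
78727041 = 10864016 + 67863025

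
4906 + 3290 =8196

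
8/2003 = 8/2003 = 0.00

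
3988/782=5+39/391 = 5.10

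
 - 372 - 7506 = - 7878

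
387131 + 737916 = 1125047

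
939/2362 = 939/2362 = 0.40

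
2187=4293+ - 2106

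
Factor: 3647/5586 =521/798=2^( - 1 )*3^( - 1) * 7^( - 1 )*19^ ( - 1)*521^1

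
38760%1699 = 1382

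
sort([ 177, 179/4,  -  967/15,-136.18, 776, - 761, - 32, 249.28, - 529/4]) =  [ - 761, - 136.18,  -  529/4,  -  967/15,  -  32,179/4, 177, 249.28,776 ]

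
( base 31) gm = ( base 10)518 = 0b1000000110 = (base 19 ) 185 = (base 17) 1d8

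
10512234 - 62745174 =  - 52232940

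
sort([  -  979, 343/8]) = [ - 979,343/8]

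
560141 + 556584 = 1116725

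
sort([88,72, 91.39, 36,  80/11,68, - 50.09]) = [ - 50.09, 80/11, 36, 68,72, 88,91.39] 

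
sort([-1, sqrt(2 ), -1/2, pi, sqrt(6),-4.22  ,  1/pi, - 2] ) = [ - 4.22, - 2, - 1, - 1/2 , 1/pi,sqrt(2),sqrt(6),pi]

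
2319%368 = 111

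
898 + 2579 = 3477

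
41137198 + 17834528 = 58971726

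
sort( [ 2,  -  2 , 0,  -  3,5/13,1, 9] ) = [ - 3, - 2, 0,5/13, 1, 2,9]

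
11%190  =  11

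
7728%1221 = 402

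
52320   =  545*96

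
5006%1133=474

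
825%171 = 141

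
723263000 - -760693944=1483956944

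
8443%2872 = 2699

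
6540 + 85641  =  92181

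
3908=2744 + 1164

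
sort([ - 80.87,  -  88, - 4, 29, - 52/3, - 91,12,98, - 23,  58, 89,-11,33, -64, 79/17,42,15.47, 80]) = [ - 91, - 88, - 80.87,  -  64, - 23, - 52/3,- 11, - 4, 79/17, 12  ,  15.47, 29,33,42 , 58,80, 89, 98]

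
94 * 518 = 48692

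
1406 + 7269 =8675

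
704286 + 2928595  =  3632881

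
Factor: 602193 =3^1*200731^1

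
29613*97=2872461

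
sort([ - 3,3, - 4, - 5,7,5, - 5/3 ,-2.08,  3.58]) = [ - 5,  -  4, - 3,-2.08, - 5/3,3,3.58, 5,7]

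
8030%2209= 1403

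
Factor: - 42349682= - 2^1*37^1 *163^1*3511^1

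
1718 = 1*1718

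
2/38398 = 1/19199 =0.00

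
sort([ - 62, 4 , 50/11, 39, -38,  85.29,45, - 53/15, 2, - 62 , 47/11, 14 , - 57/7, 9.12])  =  [ - 62,-62,  -  38, - 57/7,  -  53/15, 2,4, 47/11,50/11 , 9.12, 14, 39 , 45,85.29] 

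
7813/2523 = 7813/2523 = 3.10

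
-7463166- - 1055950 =-6407216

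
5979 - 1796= 4183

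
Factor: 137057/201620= 2^( - 2)*5^( - 1)*17^ (-1) * 23^1*59^1*101^1*593^(-1 )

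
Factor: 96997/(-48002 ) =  - 2^ ( - 1 )*24001^(-1)*96997^1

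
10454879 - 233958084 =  - 223503205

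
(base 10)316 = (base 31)a6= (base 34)9a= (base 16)13c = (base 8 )474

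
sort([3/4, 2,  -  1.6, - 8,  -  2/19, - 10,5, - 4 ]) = [ - 10, - 8, - 4,  -  1.6, - 2/19, 3/4, 2, 5 ] 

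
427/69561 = 427/69561 = 0.01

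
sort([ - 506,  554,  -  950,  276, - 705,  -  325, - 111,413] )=[ - 950,  -  705,-506,  -  325, - 111,  276,  413, 554]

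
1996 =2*998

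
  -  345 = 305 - 650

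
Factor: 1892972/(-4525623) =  -2^2 *3^( - 2 ) *47^1 * 10069^1*502847^( - 1)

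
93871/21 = 93871/21 = 4470.05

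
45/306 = 5/34 =0.15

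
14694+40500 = 55194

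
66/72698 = 33/36349=0.00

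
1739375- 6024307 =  - 4284932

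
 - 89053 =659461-748514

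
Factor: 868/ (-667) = -2^2 *7^1*23^ (  -  1)*29^ ( - 1 )*31^1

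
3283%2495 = 788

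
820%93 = 76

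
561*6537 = 3667257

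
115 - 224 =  - 109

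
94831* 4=379324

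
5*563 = 2815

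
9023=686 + 8337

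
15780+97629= 113409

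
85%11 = 8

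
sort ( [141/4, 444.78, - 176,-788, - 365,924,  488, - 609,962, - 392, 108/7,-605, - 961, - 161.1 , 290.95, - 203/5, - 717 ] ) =[-961, - 788, - 717,-609, -605, - 392, -365, - 176, - 161.1, - 203/5, 108/7,141/4, 290.95 , 444.78, 488, 924, 962 ]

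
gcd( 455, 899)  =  1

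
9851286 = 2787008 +7064278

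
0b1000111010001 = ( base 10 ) 4561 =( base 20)b81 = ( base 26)6jb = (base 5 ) 121221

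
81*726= 58806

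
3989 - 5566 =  - 1577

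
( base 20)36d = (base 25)238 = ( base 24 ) 27D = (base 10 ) 1333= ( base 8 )2465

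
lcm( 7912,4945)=39560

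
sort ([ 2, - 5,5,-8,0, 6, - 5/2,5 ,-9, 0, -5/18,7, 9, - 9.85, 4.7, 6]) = [ - 9.85, - 9, - 8, - 5, - 5/2,-5/18, 0, 0,  2,  4.7,5,  5, 6,6,7, 9 ] 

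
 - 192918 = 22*( -8769)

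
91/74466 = 13/10638 = 0.00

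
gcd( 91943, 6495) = 1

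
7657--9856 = 17513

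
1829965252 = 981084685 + 848880567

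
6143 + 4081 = 10224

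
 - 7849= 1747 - 9596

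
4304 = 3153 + 1151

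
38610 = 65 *594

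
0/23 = 0 = 0.00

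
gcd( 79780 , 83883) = 1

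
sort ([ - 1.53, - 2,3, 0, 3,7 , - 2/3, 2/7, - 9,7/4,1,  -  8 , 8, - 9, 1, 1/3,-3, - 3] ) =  [ - 9, - 9, - 8, - 3,-3 ,- 2, - 1.53, -2/3, 0, 2/7 , 1/3,  1,  1,7/4, 3,3,7, 8 ]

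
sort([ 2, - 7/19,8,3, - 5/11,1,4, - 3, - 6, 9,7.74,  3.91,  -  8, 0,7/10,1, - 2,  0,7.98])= [ - 8, - 6, - 3, - 2, - 5/11,-7/19, 0,0, 7/10,  1,1,2,3,3.91, 4,7.74,7.98,  8,9 ]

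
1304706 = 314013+990693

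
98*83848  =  8217104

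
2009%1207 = 802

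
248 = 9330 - 9082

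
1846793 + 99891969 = 101738762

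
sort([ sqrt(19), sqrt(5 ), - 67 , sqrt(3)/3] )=[  -  67,  sqrt(3)/3, sqrt (5),sqrt( 19)]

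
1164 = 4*291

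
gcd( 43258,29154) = 86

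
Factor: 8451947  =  7^1*37^1*32633^1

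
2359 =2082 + 277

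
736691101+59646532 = 796337633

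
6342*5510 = 34944420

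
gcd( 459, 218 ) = 1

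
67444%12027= 7309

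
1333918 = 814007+519911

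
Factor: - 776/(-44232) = 3^( - 1)*19^(- 1 )  =  1/57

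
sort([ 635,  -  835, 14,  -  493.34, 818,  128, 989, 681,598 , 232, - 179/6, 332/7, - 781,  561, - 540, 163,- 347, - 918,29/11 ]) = [-918, - 835, - 781,-540, - 493.34,  -  347, - 179/6, 29/11,14, 332/7,128,163,232, 561, 598,635 , 681, 818, 989 ]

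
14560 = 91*160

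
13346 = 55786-42440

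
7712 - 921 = 6791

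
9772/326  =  29+159/163 = 29.98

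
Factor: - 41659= - 41659^1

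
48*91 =4368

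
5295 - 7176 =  - 1881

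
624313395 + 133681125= 757994520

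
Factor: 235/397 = 5^1*47^1*397^( -1)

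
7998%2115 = 1653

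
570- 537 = 33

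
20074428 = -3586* ( - 5598 )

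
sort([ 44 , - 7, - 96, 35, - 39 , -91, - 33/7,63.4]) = [  -  96,  -  91, - 39,-7,  -  33/7, 35, 44,63.4]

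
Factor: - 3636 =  -2^2*3^2*101^1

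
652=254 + 398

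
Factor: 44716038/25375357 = 2^1*3^1*7^( -1)*3625051^(  -  1)*7452673^1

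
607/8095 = 607/8095 = 0.07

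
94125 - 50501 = 43624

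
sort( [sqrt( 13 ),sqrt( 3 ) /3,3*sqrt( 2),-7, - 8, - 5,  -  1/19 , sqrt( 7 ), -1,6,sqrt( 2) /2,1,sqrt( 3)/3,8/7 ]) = [ - 8, - 7,-5, - 1 ,-1/19,sqrt( 3) /3,sqrt( 3) /3  ,  sqrt (2 )/2,1, 8/7,sqrt( 7),  sqrt( 13 ), 3*sqrt( 2),6 ]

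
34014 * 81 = 2755134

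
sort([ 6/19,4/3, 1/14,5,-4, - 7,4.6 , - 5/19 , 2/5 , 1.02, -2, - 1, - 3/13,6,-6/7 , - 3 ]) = [-7, - 4, - 3, - 2 , - 1, - 6/7, - 5/19,-3/13,1/14,6/19, 2/5 , 1.02, 4/3,4.6,5, 6 ]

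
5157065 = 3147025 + 2010040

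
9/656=9/656 = 0.01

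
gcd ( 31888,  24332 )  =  4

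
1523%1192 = 331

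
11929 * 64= 763456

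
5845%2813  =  219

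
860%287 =286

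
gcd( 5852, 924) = 308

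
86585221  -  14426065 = 72159156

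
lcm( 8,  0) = 0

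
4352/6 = 725 + 1/3 = 725.33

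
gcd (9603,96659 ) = 1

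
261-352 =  - 91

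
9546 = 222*43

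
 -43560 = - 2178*20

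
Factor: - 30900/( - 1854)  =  50/3 = 2^1*3^(-1)*5^2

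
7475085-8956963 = - 1481878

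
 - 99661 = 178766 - 278427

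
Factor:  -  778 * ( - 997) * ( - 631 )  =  -2^1 * 389^1*631^1 *997^1 = -489445246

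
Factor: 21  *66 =2^1 * 3^2 * 7^1 *11^1 = 1386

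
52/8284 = 13/2071 = 0.01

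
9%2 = 1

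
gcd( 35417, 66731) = 1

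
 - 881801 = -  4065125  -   - 3183324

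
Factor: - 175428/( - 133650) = 886/675= 2^1*3^(  -  3)*5^( - 2)* 443^1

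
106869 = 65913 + 40956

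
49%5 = 4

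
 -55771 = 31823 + -87594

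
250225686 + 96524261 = 346749947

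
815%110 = 45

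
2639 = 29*91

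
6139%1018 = 31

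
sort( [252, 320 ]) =[252, 320]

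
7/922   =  7/922 = 0.01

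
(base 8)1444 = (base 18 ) 28c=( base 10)804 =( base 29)RL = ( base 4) 30210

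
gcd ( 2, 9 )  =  1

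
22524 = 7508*3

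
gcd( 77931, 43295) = 8659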